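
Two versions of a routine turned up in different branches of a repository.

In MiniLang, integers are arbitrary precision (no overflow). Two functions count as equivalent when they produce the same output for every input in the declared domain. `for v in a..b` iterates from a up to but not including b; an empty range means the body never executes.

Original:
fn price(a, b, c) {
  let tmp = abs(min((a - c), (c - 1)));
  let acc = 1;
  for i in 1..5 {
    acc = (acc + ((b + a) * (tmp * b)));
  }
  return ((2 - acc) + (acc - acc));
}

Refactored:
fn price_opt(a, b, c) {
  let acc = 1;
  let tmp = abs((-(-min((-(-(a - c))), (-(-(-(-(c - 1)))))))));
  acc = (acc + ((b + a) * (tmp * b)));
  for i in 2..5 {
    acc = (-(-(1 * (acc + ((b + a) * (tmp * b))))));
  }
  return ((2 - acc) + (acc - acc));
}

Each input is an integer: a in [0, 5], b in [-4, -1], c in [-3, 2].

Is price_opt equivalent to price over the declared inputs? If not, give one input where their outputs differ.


Behavior is preserved: although constant usage differs, plus arithmetic usage differs, plus loop structure differs, plus statement counts differ, the outputs never diverge.
As a probe, take a=3, b=-4, c=2: price runs tmp becomes 1; next acc becomes 1; next at i=1:; next acc becomes 5; next at i=2:; next acc becomes 9; next at i=3:; next acc becomes 13; next at i=4:; next acc becomes 17; next final value -15; price_opt runs acc becomes 1; next tmp becomes 1; next acc becomes 5; next at i=2:; next acc becomes 9; next at i=3:; next acc becomes 13; next at i=4:; next acc becomes 17; next final value -15; both end at -15.
Across all 144 domain points the two functions coincide.
verdict: equivalent


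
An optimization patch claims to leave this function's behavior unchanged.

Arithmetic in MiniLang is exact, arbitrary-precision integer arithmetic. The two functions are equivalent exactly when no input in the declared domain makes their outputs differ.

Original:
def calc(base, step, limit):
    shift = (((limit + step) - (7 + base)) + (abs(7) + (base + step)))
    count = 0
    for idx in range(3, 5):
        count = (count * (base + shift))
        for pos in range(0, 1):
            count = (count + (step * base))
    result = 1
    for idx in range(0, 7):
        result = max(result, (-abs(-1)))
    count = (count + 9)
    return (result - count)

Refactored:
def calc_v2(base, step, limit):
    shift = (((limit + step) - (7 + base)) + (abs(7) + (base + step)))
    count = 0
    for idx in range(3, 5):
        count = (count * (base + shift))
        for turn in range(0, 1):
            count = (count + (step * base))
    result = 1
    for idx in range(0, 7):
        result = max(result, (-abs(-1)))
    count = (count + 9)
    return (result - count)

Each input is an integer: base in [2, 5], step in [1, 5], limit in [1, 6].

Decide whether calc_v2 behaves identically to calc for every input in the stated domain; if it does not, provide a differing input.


The two versions differ — the changes include local variable names differ.
Spot check at base=5, step=4, limit=4 — calc: shift becomes 12; next count becomes 0; next at idx=3:; next count becomes 0; next at pos=0:; next count becomes 20; next at idx=4:; next count becomes 340; next at pos=0:; next count becomes 360; next result becomes 1; next at idx=0:; next result becomes 1; next at idx=1:; next result becomes 1; next at idx=2:; next result becomes 1; next at idx=3:; next result becomes 1; next at idx=4:; next result becomes 1; next at idx=5:; next result becomes 1; next at idx=6:; next result becomes 1; next count becomes 369; next final value -368. calc_v2: shift becomes 12; next count becomes 0; next at idx=3:; next count becomes 0; next at turn=0:; next count becomes 20; next at idx=4:; next count becomes 340; next at turn=0:; next count becomes 360; next result becomes 1; next at idx=0:; next result becomes 1; next at idx=1:; next result becomes 1; next at idx=2:; next result becomes 1; next at idx=3:; next result becomes 1; next at idx=4:; next result becomes 1; next at idx=5:; next result becomes 1; next at idx=6:; next result becomes 1; next count becomes 369; next final value -368. Both give -368.
Sweeping the whole domain (120 inputs) finds no disagreement.
verdict: equivalent


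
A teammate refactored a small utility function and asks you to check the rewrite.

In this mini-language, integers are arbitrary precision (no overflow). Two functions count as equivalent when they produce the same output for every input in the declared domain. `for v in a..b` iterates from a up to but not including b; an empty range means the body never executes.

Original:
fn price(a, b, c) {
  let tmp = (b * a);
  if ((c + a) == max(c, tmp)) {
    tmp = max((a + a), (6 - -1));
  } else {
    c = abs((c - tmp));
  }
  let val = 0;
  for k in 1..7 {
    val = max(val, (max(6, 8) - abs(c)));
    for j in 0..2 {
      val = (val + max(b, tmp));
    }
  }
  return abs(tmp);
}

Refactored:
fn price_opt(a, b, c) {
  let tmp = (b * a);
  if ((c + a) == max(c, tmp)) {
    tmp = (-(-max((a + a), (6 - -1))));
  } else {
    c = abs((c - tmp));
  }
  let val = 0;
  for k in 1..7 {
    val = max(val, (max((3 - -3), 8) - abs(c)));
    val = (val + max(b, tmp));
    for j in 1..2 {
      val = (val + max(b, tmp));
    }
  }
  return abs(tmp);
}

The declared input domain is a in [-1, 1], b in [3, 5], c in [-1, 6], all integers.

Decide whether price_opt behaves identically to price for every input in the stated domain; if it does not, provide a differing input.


Behavior is preserved: although arithmetic usage differs; and min/max/abs usage differs; and loop structure differs; and constant usage differs; and statement counts differ, the outputs never diverge.
One worked example (a=1, b=5, c=5) — price: tmp = 5; ((c + a) == max(c, tmp)) -> false; c = 0; val = 0; [k=1]; val = 8; [j=0]; val = 13; [j=1]; val = 18; [k=2]; val = 18; [j=0]; val = 23; [j=1]; val = 28; [k=3]; val = 28; [j=0]; val = 33; [j=1]; val = 38; [k=4]; val = 38; [j=0]; val = 43; [j=1]; val = 48; [k=5]; val = 48; [j=0]; val = 53; [j=1]; val = 58; [k=6]; val = 58; [j=0]; val = 63; [j=1]; val = 68; return 5; price_opt: tmp = 5; ((c + a) == max(c, tmp)) -> false; c = 0; val = 0; [k=1]; val = 8; val = 13; [j=1]; val = 18; [k=2]; val = 18; val = 23; [j=1]; val = 28; [k=3]; val = 28; val = 33; [j=1]; val = 38; [k=4]; val = 38; val = 43; [j=1]; val = 48; [k=5]; val = 48; val = 53; [j=1]; val = 58; [k=6]; val = 58; val = 63; [j=1]; val = 68; return 5; agreement on 5.
Across all 72 domain points the two functions coincide.
verdict: equivalent


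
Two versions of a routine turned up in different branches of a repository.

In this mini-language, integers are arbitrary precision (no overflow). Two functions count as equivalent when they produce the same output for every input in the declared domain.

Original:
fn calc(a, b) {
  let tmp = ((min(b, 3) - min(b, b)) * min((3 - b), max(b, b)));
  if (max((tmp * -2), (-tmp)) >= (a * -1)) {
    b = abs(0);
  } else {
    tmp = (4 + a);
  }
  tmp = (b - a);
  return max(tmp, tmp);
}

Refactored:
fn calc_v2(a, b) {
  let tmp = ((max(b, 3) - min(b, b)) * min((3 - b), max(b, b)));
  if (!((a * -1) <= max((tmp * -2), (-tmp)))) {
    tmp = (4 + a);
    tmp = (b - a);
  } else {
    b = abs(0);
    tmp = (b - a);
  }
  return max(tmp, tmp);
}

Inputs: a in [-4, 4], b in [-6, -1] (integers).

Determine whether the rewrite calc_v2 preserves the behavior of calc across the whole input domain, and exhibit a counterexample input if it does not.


There is a counterexample at a=-4, b=-6: -2 on one side, 4 on the other.
calc: tmp becomes 0; next (max((tmp * -2), (-tmp)) >= (a * -1)) evaluates to false; next tmp becomes 0; next tmp becomes -2; next final value -2
calc_v2: tmp becomes -54; next (!((a * -1) <= max((tmp * -2), (-tmp)))) evaluates to false; next b becomes 0; next tmp becomes 4; next final value 4
verdict: not equivalent; witness: a=-4, b=-6


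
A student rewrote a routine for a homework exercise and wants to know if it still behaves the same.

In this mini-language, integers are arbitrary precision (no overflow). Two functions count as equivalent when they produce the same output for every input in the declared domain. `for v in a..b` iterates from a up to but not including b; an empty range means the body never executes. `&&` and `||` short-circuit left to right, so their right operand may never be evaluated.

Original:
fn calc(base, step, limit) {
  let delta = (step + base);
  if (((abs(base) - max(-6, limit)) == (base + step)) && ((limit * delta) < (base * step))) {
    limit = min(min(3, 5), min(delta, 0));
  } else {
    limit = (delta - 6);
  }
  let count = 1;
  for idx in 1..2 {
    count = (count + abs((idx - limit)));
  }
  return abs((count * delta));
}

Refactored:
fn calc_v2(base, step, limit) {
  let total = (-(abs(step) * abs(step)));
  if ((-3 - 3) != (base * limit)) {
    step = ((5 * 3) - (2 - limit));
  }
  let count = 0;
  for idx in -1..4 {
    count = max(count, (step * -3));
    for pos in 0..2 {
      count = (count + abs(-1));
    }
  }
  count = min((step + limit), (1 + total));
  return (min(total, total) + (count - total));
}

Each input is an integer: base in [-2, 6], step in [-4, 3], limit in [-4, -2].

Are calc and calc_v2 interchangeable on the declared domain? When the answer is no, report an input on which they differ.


Consider the input base=-2, step=-4, limit=-4.
calc: delta becomes -6; next (((abs(base) - max(-6, limit)) == (base + step)) && ((limit * delta) < (base * step))) evaluates to false; next limit becomes -12; next count becomes 1; next at idx=1:; next count becomes 14; next final value 84
calc_v2: total becomes -16; next ((-3 - 3) != (base * limit)) evaluates to true; next step becomes 9; next count becomes 0; next at idx=-1:; next count becomes 0; next at pos=0:; next count becomes 1; next at pos=1:; next count becomes 2; next at idx=0:; next count becomes 2; next at pos=0:; next count becomes 3; next at pos=1:; next count becomes 4; next at idx=1:; next count becomes 4; next at pos=0:; next count becomes 5; next at pos=1:; next count becomes 6; next at idx=2:; next count becomes 6; next at pos=0:; next count becomes 7; next at pos=1:; next count becomes 8; next at idx=3:; next count becomes 8; next at pos=0:; next count becomes 9; next at pos=1:; next count becomes 10; next count becomes -15; next final value -15
84 != -15, so the rewrite changes behavior.
verdict: not equivalent; witness: base=-2, step=-4, limit=-4


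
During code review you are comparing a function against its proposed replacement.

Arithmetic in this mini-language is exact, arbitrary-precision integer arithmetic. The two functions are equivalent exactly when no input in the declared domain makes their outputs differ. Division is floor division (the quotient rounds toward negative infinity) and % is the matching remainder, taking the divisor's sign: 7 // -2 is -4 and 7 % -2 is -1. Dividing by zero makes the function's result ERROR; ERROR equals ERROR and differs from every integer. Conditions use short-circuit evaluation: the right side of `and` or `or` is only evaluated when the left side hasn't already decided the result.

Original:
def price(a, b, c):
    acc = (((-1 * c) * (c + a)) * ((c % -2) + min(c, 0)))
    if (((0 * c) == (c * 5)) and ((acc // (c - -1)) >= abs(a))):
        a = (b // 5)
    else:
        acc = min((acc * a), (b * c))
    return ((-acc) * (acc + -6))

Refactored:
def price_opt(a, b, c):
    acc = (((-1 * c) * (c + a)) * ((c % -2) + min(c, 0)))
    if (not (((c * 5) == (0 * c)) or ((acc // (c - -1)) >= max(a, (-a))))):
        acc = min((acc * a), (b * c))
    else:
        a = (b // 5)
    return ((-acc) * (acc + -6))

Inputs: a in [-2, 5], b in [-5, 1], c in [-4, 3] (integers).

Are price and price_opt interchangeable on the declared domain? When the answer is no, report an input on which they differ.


Take a=-2, b=-5, c=-1.
price: acc becomes 6; next (((0 * c) == (c * 5)) and ((acc // (c - -1)) >= abs(a))) evaluates to false; next acc becomes -12; next final value -216
price_opt: acc becomes 6; next hits division by zero so the output is ERROR
-216 != ERROR, so the rewrite changes behavior.
verdict: not equivalent; witness: a=-2, b=-5, c=-1


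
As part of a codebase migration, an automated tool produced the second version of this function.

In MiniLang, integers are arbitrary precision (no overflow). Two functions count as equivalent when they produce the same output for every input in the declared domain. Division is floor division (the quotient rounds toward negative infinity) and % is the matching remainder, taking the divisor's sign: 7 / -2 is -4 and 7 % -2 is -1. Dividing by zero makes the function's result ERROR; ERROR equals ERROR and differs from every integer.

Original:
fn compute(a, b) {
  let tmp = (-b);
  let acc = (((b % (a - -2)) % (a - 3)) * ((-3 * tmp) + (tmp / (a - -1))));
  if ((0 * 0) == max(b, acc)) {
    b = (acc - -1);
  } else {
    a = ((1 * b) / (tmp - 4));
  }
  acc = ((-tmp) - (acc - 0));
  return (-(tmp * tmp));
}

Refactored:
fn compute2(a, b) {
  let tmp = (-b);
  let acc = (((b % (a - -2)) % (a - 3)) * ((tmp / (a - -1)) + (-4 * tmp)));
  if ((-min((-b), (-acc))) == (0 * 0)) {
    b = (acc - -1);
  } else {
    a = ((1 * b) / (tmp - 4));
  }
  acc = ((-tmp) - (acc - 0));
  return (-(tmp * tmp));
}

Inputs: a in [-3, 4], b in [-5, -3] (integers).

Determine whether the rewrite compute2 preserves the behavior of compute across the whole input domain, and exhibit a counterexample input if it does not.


The edit looks behavioral (`-3` became `-4`), but over these ranges it never changes the outcome.
One worked example (a=-2, b=-5) — compute: tmp := 5 | divide-by-zero, output ERROR; compute2: tmp := 5 | divide-by-zero, output ERROR; agreement on ERROR.
An exhaustive pass over the 24 declared inputs shows identical outputs.
verdict: equivalent


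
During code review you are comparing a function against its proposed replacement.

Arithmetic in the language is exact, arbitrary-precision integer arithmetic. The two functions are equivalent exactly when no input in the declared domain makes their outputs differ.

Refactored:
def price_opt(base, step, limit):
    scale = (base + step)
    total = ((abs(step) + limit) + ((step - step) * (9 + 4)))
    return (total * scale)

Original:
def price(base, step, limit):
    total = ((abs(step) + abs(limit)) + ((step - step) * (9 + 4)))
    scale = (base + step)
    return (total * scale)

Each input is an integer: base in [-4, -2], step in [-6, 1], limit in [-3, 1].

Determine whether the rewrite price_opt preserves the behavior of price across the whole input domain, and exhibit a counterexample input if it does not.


Not equivalent: base=-4, step=-6, limit=-3 separates them (-90 vs -30).
price: total = 9; scale = -10; return -90
price_opt: scale = -10; total = 3; return -30
verdict: not equivalent; witness: base=-4, step=-6, limit=-3


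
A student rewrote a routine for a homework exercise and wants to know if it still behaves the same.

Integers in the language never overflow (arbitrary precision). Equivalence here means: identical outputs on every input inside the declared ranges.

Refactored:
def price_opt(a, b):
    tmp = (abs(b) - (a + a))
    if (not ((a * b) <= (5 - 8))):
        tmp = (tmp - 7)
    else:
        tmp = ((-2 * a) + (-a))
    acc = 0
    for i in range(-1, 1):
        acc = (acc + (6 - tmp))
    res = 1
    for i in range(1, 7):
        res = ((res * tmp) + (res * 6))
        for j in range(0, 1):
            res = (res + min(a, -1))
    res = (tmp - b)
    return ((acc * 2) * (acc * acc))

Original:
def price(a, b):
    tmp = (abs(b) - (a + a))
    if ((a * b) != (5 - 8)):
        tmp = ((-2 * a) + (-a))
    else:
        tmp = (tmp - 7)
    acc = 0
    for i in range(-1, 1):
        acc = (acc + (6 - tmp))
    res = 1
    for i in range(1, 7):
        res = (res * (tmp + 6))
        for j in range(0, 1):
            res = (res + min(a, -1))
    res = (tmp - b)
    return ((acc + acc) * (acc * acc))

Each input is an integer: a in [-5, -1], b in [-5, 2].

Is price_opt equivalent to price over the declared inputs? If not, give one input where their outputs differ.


Run the pair on a=-5, b=-5.
price: tmp = 15; ((a * b) != (5 - 8)) -> true; tmp = 15; acc = 0; [i=-1]; acc = -9; [i=0]; acc = -18; res = 1; [i=1]; res = 21; [j=0]; res = 16; [i=2]; res = 336; [j=0]; res = 331; [i=3]; res = 6951; [j=0]; res = 6946; [i=4]; res = 145866; [j=0]; res = 145861; [i=5]; res = 3063081; [j=0]; res = 3063076; [i=6]; res = 64324596; [j=0]; res = 64324591; res = 20; return -11664
price_opt: tmp = 15; (not ((a * b) <= (5 - 8))) -> true; tmp = 8; acc = 0; [i=-1]; acc = -2; [i=0]; acc = -4; res = 1; [i=1]; res = 14; [j=0]; res = 9; [i=2]; res = 126; [j=0]; res = 121; [i=3]; res = 1694; [j=0]; res = 1689; [i=4]; res = 23646; [j=0]; res = 23641; [i=5]; res = 330974; [j=0]; res = 330969; [i=6]; res = 4633566; [j=0]; res = 4633561; res = 13; return -128
-11664 != -128, so the rewrite changes behavior.
verdict: not equivalent; witness: a=-5, b=-5


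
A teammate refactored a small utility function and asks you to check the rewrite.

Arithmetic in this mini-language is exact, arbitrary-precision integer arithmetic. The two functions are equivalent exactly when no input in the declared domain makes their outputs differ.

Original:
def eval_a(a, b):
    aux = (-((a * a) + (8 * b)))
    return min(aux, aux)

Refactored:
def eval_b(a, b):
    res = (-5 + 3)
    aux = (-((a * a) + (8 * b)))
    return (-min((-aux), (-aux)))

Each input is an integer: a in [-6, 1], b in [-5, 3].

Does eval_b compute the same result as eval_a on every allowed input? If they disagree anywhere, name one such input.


Equivalent. The suspicious-looking change has no observable effect anywhere in the declared ranges.
Checked all 72 inputs in the declared domain: the outputs agree on every one.
Spot check at a=0, b=2 — eval_a: aux becomes -16; next final value -16. eval_b: res becomes -2; next aux becomes -16; next final value -16. Both give -16.
verdict: equivalent


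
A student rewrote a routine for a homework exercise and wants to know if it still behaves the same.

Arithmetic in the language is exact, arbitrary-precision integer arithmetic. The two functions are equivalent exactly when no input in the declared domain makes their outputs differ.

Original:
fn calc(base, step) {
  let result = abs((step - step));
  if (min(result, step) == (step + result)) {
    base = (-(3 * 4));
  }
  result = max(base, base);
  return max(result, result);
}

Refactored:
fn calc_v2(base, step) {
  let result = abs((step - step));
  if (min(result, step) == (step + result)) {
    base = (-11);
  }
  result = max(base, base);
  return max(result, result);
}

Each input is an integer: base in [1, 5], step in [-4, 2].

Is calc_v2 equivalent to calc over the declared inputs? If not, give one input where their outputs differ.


Consider the input base=1, step=-4.
calc: result=0, then (min(result, step) == (step + result)) is true, then base=-12, then result=-12, then returns -12
calc_v2: result=0, then (min(result, step) == (step + result)) is true, then base=-11, then result=-11, then returns -11
-12 vs -11 — the two versions disagree here.
verdict: not equivalent; witness: base=1, step=-4


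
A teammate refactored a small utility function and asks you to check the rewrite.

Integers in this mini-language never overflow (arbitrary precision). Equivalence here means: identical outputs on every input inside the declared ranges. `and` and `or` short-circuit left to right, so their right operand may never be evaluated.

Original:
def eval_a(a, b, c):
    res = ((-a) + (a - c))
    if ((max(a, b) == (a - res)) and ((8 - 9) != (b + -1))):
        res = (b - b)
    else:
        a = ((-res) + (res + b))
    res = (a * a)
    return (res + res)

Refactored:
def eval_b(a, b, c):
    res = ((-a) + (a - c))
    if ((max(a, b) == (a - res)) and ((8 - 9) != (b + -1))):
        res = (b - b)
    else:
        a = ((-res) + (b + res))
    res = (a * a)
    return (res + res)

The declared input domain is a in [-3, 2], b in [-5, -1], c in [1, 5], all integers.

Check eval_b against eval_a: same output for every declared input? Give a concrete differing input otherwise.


Behavior is preserved: although same computation, different form, the outputs never diverge.
One worked example (a=1, b=-1, c=1) — eval_a: res := -1 | ((max(a, b) == (a - res)) and ((8 - 9) != (b + -1))): false | a := -1 | res := 1 | result 2; eval_b: res := -1 | ((max(a, b) == (a - res)) and ((8 - 9) != (b + -1))): false | a := -1 | res := 1 | result 2; agreement on 2.
Checked all 150 inputs in the declared domain: the outputs agree on every one.
verdict: equivalent


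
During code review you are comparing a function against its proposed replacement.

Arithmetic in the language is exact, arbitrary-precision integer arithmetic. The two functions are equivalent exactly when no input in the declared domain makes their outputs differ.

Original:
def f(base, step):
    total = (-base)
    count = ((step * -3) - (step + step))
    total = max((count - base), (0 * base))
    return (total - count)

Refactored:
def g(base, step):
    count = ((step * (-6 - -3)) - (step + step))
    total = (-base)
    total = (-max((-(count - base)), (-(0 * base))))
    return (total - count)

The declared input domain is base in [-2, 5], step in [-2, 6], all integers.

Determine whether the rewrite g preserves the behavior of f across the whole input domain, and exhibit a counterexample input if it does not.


The rewrite breaks on base=-2, step=-2, where the results are 2 and -10.
f: total := 2 | count := 10 | total := 12 | result 2
g: count := 10 | total := 2 | total := 0 | result -10
verdict: not equivalent; witness: base=-2, step=-2


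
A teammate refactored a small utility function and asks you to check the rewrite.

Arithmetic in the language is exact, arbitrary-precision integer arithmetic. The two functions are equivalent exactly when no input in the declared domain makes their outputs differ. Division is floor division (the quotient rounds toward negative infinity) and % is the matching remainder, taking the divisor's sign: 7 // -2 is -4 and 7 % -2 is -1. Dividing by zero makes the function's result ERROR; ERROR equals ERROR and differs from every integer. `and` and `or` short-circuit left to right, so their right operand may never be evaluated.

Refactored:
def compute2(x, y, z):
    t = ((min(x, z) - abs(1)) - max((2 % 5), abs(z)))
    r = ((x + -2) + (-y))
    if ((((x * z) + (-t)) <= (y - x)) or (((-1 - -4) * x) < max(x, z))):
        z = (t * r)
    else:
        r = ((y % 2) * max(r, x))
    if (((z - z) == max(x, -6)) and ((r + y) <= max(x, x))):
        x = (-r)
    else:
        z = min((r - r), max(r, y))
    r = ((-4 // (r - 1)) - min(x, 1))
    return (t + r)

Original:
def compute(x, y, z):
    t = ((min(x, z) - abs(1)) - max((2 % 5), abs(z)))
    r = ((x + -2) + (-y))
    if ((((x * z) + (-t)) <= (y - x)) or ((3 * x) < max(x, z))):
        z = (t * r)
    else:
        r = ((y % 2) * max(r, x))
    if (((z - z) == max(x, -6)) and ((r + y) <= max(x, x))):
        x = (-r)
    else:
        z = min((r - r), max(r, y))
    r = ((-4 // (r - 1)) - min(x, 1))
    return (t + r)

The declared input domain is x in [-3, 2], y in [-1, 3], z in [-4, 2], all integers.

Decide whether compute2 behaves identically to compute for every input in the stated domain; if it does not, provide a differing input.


Side by side, the visible changes include: arithmetic usage differs; and constant usage differs.
One worked example (x=-2, y=-1, z=-3) — compute: t = -7; r = -3; ((((x * z) + (-t)) <= (y - x)) or ((3 * x) < max(x, z))) -> true; z = 21; (((z - z) == max(x, -6)) and ((r + y) <= max(x, x))) -> false; z = -1; r = 3; return -4; compute2: t = -7; r = -3; ((((x * z) + (-t)) <= (y - x)) or (((-1 - -4) * x) < max(x, z))) -> true; z = 21; (((z - z) == max(x, -6)) and ((r + y) <= max(x, x))) -> false; z = -1; r = 3; return -4; agreement on -4.
Checked all 210 inputs in the declared domain: the outputs agree on every one.
verdict: equivalent


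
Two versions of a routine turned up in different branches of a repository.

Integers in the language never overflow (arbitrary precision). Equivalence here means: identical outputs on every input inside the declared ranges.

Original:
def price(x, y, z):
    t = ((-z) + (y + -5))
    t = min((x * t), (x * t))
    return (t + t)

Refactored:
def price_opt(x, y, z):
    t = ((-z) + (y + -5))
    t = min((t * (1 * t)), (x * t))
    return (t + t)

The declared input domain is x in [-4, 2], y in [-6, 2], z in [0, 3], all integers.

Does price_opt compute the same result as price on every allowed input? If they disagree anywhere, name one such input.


Take x=-4, y=2, z=0.
price: t := -3 | t := 12 | result 24
price_opt: t := -3 | t := 9 | result 18
24 and 18 differ, so these are not the same function on this domain.
verdict: not equivalent; witness: x=-4, y=2, z=0


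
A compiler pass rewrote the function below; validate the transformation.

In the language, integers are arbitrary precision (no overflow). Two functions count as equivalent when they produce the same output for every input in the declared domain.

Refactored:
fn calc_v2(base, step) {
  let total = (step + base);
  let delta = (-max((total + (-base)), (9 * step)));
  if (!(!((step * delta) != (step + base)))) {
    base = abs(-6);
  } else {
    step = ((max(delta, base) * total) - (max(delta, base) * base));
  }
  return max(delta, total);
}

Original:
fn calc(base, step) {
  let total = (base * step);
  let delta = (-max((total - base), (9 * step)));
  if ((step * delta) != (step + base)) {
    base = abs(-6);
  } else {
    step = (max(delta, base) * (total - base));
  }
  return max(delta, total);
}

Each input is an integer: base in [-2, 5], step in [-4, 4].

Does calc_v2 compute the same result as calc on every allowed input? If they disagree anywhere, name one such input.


There is a counterexample at base=-2, step=-4: 8 on one side, 4 on the other.
calc: total=8, then delta=-10, then ((step * delta) != (step + base)) is true, then base=6, then returns 8
calc_v2: total=-6, then delta=4, then (!(!((step * delta) != (step + base)))) is true, then base=6, then returns 4
verdict: not equivalent; witness: base=-2, step=-4


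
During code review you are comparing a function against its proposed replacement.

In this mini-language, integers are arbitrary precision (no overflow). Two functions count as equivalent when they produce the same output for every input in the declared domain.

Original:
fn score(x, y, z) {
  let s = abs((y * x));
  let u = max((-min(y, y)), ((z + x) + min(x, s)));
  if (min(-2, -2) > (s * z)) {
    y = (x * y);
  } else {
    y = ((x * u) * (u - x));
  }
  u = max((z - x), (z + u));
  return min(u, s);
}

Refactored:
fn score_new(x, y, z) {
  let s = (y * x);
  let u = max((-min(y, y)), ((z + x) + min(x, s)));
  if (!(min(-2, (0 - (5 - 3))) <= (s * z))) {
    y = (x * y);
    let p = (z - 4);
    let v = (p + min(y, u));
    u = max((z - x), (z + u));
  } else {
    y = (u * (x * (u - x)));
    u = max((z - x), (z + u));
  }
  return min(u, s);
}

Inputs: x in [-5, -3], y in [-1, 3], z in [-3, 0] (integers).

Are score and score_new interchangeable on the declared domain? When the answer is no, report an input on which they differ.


Not equivalent: x=-5, y=1, z=-3 separates them (2 vs -5).
score: s = 5; u = -1; (min(-2, -2) > (s * z)) -> true; y = -5; u = 2; return 2
score_new: s = -5; u = -1; (!(min(-2, (0 - (5 - 3))) <= (s * z))) -> false; y = 20; u = 2; return -5
verdict: not equivalent; witness: x=-5, y=1, z=-3


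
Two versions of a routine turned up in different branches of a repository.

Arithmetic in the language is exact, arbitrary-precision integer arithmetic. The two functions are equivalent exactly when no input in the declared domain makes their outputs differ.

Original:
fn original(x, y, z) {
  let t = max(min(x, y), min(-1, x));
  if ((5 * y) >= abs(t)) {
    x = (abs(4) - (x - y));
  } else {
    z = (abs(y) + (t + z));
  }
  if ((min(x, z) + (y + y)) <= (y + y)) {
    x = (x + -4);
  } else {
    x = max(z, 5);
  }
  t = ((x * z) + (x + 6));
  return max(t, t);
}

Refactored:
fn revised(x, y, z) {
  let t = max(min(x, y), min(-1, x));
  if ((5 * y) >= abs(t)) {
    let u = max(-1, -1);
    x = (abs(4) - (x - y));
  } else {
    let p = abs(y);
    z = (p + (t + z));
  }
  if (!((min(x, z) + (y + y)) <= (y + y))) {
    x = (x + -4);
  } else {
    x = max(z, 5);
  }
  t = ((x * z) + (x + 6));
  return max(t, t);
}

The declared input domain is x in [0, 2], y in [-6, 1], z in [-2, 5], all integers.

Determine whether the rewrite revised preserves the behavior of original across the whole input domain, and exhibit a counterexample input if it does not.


At x=0, y=-6, z=-2: original gives -10, revised gives 26.
verdict: not equivalent; witness: x=0, y=-6, z=-2


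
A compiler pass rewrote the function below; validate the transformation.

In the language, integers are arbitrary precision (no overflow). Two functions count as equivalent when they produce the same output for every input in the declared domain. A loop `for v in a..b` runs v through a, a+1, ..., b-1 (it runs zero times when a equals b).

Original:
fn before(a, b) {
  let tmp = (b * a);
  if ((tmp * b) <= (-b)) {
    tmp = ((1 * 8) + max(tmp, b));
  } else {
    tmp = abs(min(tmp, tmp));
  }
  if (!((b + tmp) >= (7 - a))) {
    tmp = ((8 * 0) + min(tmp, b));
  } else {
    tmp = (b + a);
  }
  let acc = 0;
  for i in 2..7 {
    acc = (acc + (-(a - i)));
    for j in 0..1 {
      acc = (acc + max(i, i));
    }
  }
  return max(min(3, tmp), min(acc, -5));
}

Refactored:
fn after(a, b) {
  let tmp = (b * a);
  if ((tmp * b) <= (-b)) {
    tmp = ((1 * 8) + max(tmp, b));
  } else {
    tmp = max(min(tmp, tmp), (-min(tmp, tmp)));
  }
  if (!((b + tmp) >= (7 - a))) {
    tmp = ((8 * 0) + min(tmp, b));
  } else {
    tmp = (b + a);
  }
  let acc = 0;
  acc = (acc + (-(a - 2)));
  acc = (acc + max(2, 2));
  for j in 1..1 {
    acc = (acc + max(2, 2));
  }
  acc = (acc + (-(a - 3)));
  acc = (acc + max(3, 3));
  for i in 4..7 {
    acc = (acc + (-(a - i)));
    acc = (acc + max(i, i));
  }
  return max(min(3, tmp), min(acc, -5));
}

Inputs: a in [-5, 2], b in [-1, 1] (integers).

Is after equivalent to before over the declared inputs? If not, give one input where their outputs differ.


Behavior is preserved: although statement counts differ; arithmetic usage differs; constant usage differs; min/max/abs usage differs; loop structure differs, the outputs never diverge.
Spot check at a=-3, b=0 — before: tmp = 0; ((tmp * b) <= (-b)) -> true; tmp = 8; (!((b + tmp) >= (7 - a))) -> true; tmp = 0; acc = 0; [i=2]; acc = 5; [j=0]; acc = 7; [i=3]; acc = 13; [j=0]; acc = 16; [i=4]; acc = 23; [j=0]; acc = 27; [i=5]; acc = 35; [j=0]; acc = 40; [i=6]; acc = 49; [j=0]; acc = 55; return 0. after: tmp = 0; ((tmp * b) <= (-b)) -> true; tmp = 8; (!((b + tmp) >= (7 - a))) -> true; tmp = 0; acc = 0; acc = 5; acc = 7; the j loop: no iterations; acc = 13; acc = 16; [i=4]; acc = 23; acc = 27; [i=5]; acc = 35; acc = 40; [i=6]; acc = 49; acc = 55; return 0. Both give 0.
Across all 24 domain points the two functions coincide.
verdict: equivalent


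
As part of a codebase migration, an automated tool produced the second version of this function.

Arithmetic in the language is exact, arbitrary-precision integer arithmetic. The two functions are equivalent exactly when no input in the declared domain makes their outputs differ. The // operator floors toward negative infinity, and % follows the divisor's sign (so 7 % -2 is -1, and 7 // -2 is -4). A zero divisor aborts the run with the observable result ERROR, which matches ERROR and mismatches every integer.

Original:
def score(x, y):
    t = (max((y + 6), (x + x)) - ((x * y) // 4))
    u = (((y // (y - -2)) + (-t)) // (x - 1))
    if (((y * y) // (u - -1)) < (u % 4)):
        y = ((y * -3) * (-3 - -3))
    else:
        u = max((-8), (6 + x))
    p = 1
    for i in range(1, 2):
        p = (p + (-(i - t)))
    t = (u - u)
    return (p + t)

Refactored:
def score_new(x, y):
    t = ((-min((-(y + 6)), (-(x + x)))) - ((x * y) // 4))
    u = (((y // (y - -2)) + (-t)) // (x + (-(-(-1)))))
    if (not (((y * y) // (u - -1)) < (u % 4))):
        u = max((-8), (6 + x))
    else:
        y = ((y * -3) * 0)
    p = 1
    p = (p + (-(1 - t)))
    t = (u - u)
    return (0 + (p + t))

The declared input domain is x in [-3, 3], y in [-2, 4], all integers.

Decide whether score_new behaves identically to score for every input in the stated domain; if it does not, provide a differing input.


Reading the diff, among the changes: statement counts differ, and local variable names differ, and boolean connective usage differs, and loop structure differs, and arithmetic usage differs, and constant usage differs, and min/max/abs usage differs.
One worked example (x=-2, y=0) — score: t = 6; u = 2; (((y * y) // (u - -1)) < (u % 4)) -> true; y = 0; p = 1; [i=1]; p = 6; t = 0; return 6; score_new: t = 6; u = 2; (not (((y * y) // (u - -1)) < (u % 4))) -> false; y = 0; p = 1; p = 6; t = 0; return 6; agreement on 6.
Sweeping the whole domain (49 inputs) finds no disagreement.
verdict: equivalent


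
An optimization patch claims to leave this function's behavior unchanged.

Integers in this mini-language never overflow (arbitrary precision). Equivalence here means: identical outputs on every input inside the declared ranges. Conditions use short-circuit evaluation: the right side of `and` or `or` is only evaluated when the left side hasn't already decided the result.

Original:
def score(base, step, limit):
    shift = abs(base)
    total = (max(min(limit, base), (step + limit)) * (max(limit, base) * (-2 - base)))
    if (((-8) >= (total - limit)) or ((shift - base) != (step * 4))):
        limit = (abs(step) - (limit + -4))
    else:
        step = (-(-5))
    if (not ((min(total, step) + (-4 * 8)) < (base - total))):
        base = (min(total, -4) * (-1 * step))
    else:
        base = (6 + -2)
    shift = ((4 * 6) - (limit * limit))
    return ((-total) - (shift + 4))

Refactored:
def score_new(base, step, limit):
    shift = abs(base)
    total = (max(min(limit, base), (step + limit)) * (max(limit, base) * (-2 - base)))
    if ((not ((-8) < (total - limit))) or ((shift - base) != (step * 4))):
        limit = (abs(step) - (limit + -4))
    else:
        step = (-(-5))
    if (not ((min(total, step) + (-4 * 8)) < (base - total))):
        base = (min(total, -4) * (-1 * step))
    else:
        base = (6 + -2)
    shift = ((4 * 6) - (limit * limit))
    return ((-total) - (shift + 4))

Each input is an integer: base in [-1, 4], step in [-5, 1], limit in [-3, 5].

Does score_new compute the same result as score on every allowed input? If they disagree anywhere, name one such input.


Equivalent — the differences include boolean connective usage differs, comparison usage differs, yet no declared input distinguishes the two.
As a probe, take base=-1, step=-3, limit=-2: score runs shift=1, then total=-2, then (((-8) >= (total - limit)) or ((shift - base) != (step * 4))) is true, then limit=9, then (not ((min(total, step) + (-4 * 8)) < (base - total))) is false, then base=4, then shift=-57, then returns 55; score_new runs shift=1, then total=-2, then ((not ((-8) < (total - limit))) or ((shift - base) != (step * 4))) is true, then limit=9, then (not ((min(total, step) + (-4 * 8)) < (base - total))) is false, then base=4, then shift=-57, then returns 55; both end at 55.
Across all 378 domain points the two functions coincide.
verdict: equivalent


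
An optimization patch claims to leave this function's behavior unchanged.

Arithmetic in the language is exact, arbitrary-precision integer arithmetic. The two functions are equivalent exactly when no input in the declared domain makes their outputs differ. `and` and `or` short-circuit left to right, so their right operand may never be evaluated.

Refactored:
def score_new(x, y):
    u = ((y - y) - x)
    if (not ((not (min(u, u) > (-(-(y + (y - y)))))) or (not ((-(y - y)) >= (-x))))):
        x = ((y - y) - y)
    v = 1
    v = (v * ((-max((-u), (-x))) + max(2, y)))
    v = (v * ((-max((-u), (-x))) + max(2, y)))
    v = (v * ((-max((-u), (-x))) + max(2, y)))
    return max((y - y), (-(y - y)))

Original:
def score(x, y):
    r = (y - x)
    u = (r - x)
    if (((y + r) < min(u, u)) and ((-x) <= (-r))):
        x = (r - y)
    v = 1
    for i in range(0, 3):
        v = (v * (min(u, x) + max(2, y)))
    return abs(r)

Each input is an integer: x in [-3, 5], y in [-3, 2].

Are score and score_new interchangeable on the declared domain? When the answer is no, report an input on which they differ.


At x=-3, y=-2: score gives 1, score_new gives 0.
verdict: not equivalent; witness: x=-3, y=-2


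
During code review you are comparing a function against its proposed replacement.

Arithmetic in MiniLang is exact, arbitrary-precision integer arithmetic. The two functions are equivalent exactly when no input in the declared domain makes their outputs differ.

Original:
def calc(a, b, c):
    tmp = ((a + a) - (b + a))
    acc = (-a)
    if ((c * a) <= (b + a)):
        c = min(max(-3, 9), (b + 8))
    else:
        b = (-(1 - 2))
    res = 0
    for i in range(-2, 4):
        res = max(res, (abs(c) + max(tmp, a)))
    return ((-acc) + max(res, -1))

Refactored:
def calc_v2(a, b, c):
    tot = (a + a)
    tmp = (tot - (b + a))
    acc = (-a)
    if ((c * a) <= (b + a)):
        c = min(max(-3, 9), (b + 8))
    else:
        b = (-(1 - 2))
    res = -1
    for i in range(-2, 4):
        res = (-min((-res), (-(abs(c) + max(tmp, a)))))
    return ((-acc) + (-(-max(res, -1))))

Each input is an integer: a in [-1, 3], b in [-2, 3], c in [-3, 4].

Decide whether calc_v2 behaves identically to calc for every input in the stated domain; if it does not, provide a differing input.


The rewrite breaks on a=-1, b=0, c=0, where the results are -1 and -2.
calc: tmp := -1 | acc := 1 | ((c * a) <= (b + a)): false | b := 1 | res := 0 | iter i=-2: | res := 0 | iter i=-1: | res := 0 | iter i=0: | res := 0 | iter i=1: | res := 0 | iter i=2: | res := 0 | iter i=3: | res := 0 | result -1
calc_v2: tot := -2 | tmp := -1 | acc := 1 | ((c * a) <= (b + a)): false | b := 1 | res := -1 | iter i=-2: | res := -1 | iter i=-1: | res := -1 | iter i=0: | res := -1 | iter i=1: | res := -1 | iter i=2: | res := -1 | iter i=3: | res := -1 | result -2
verdict: not equivalent; witness: a=-1, b=0, c=0


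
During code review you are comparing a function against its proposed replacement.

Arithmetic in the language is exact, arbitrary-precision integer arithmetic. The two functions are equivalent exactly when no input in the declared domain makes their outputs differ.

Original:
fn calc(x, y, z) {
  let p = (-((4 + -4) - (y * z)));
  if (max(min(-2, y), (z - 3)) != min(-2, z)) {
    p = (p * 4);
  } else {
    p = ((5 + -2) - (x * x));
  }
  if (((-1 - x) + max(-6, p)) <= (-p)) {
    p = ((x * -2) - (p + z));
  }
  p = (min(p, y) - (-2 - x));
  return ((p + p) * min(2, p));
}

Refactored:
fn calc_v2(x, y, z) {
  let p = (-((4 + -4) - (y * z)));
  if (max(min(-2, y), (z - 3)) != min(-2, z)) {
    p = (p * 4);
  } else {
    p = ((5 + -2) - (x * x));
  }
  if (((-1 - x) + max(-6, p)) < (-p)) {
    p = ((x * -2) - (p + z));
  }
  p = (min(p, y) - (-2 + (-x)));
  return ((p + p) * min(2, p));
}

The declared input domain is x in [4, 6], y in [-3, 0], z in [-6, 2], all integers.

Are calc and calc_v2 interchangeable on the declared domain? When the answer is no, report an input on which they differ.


The suspicious edit (`(((-1 - x) + max(-6, p)) <= (-p))` became `(((-1 - x) + max(-6, p)) < (-p))`) never changes the result for any input inside the declared domain; all 108 inputs agree.
verdict: equivalent


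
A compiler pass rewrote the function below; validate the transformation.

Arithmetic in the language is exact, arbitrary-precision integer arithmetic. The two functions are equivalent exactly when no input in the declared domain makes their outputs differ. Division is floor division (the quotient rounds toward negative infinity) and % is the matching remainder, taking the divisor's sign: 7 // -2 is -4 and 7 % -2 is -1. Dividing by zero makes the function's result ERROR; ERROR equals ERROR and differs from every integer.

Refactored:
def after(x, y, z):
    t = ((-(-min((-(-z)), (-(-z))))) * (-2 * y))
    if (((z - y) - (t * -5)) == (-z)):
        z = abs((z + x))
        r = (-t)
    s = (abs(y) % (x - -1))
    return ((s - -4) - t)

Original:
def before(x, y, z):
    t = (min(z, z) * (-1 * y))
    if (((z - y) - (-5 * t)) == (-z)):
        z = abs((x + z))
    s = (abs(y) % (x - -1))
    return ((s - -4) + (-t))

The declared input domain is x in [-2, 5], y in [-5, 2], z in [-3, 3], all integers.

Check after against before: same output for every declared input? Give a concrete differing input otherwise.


The rewrite breaks on x=-2, y=-5, z=-3, where the results are 19 and 34.
before: t becomes -15; next (((z - y) - (-5 * t)) == (-z)) evaluates to false; next s becomes 0; next final value 19
after: t becomes -30; next (((z - y) - (t * -5)) == (-z)) evaluates to false; next s becomes 0; next final value 34
verdict: not equivalent; witness: x=-2, y=-5, z=-3
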